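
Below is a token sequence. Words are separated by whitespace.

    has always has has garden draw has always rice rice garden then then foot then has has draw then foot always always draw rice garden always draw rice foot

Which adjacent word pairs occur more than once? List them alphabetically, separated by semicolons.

always draw; draw rice; has always; has has; rice garden; then foot

Bigram counts meeting the condition (more than once):
  always draw: 2
  draw rice: 2
  has always: 2
  has has: 2
  rice garden: 2
  then foot: 2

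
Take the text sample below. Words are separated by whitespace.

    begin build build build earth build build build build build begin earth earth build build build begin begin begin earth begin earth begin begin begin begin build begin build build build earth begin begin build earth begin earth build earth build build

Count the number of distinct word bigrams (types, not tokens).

42 tokens → 41 bigram windows in total.
Repeated bigrams (each contributes count−1 duplicates):
  build build: 11
  begin begin: 6
  begin build: 4
  begin earth: 4
  build earth: 4
  earth begin: 4
  earth build: 4
  build begin: 3
32 duplicate windows → 41 − 32 = 9 distinct.

9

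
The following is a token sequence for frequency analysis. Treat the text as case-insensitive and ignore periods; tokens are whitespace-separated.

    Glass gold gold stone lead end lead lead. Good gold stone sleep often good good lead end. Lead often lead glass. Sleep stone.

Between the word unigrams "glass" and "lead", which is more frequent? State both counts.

"lead" (6 vs 2)

"glass": 2 occurrences
"lead": 6 occurrences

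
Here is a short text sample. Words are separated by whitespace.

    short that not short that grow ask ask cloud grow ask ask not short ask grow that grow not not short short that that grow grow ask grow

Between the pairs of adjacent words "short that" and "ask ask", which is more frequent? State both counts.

"short that": 3 occurrences
"ask ask": 2 occurrences

"short that" (3 vs 2)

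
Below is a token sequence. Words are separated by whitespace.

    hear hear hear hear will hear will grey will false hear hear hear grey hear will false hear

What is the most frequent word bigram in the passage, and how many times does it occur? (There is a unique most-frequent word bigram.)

"hear hear", 5 times

Bigram frequencies (highest first):
  hear hear: 5
  hear will: 3
  will false: 2
  false hear: 2
  will hear: 1
  will grey: 1
  … (3 more, each ≤ 1)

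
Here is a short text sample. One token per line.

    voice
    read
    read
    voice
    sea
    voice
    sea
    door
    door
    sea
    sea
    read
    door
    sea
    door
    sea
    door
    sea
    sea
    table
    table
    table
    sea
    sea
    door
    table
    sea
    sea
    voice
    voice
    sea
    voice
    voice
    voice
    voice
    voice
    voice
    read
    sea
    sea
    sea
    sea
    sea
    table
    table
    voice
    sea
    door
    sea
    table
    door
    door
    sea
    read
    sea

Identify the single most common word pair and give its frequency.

"sea sea", 8 times

Bigram frequencies (highest first):
  sea sea: 8
  door sea: 6
  voice voice: 6
  sea door: 5
  voice sea: 4
  sea voice: 3
  … (13 more, each ≤ 3)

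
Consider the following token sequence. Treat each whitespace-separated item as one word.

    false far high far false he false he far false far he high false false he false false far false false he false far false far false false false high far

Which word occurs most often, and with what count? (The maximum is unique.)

"false", 15 times

Unigram frequencies (highest first):
  false: 15
  far: 8
  he: 5
  high: 3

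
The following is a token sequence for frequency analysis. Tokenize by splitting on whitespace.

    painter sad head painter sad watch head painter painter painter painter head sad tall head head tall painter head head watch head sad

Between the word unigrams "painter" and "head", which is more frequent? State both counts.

"painter": 7 occurrences
"head": 8 occurrences

"head" (8 vs 7)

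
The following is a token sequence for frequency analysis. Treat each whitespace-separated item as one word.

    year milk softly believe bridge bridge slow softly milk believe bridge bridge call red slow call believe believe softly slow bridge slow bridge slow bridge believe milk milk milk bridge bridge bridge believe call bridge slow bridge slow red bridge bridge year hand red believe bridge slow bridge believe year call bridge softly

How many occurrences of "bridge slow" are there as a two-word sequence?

Scanning the 52 overlapping bigram windows for "bridge slow":
  position 6–7: bridge slow
  position 21–22: bridge slow
  position 23–24: bridge slow
  position 35–36: bridge slow
  position 37–38: bridge slow
  position 46–47: bridge slow

6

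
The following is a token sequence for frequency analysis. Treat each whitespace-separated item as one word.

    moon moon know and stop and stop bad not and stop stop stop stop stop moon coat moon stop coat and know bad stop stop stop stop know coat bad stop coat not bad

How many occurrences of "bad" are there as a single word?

4

Scanning the 34 tokens for "bad":
  position 8: bad
  position 23: bad
  position 30: bad
  position 34: bad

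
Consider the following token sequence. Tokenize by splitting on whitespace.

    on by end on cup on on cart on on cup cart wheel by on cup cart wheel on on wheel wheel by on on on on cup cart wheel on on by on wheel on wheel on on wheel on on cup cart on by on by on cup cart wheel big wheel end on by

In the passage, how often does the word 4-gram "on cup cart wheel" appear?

Scanning the 54 overlapping 4-gram windows for "on cup cart wheel":
  position 10–13: on cup cart wheel
  position 15–18: on cup cart wheel
  position 27–30: on cup cart wheel
  position 49–52: on cup cart wheel

4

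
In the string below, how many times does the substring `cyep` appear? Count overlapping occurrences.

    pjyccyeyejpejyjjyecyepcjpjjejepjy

1

Sliding a length-4 window over the 33 characters (30 positions):
  position 19–22: cyep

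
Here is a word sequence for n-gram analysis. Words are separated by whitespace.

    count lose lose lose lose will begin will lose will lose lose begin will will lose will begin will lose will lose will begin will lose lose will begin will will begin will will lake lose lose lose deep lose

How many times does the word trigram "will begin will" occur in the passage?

5

Scanning the 38 overlapping trigram windows for "will begin will":
  position 6–8: will begin will
  position 17–19: will begin will
  position 23–25: will begin will
  position 28–30: will begin will
  position 31–33: will begin will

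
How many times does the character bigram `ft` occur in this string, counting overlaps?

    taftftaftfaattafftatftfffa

Sliding a length-2 window over the 26 characters (25 positions):
  position 3–4: ft
  position 5–6: ft
  position 8–9: ft
  position 17–18: ft
  position 21–22: ft

5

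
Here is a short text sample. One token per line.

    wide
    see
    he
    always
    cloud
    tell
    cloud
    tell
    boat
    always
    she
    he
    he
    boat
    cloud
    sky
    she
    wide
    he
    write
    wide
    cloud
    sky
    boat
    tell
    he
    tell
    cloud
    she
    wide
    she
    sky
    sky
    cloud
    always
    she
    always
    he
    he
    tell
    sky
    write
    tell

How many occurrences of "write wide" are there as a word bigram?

Scanning the 42 overlapping bigram windows for "write wide":
  position 20–21: write wide

1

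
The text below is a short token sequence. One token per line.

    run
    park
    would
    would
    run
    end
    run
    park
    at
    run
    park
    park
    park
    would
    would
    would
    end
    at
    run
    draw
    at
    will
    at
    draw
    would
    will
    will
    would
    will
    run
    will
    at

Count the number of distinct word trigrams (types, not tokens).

29

32 tokens → 30 trigram windows in total.
Repeated trigrams (each contributes count−1 duplicates):
  park would would: 2
1 duplicate windows → 30 − 1 = 29 distinct.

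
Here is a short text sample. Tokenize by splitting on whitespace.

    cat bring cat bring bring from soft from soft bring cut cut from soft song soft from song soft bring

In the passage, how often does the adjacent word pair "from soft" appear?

Scanning the 19 overlapping bigram windows for "from soft":
  position 6–7: from soft
  position 8–9: from soft
  position 13–14: from soft

3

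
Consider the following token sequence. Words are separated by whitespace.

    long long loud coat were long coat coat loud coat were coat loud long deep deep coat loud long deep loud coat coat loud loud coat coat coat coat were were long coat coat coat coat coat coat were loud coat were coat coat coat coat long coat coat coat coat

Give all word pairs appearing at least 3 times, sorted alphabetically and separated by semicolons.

Bigram counts meeting the condition (at least 3 times):
  coat coat: 16
  coat loud: 4
  coat were: 5
  long coat: 3
  loud coat: 5

coat coat; coat loud; coat were; long coat; loud coat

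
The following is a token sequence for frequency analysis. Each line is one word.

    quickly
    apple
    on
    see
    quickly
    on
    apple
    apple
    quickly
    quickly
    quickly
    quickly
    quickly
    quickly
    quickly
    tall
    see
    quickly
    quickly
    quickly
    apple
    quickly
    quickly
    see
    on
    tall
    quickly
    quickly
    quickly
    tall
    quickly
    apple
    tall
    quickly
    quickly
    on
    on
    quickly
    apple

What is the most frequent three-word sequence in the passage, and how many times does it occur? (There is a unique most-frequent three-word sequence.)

"quickly quickly quickly", 7 times

Trigram frequencies (highest first):
  quickly quickly quickly: 7
  apple quickly quickly: 2
  quickly quickly tall: 2
  tall quickly quickly: 2
  quickly apple on: 1
  apple on see: 1
  … (22 more, each ≤ 1)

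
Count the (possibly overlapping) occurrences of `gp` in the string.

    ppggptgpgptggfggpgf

4

Sliding a length-2 window over the 19 characters (18 positions):
  position 4–5: gp
  position 7–8: gp
  position 9–10: gp
  position 16–17: gp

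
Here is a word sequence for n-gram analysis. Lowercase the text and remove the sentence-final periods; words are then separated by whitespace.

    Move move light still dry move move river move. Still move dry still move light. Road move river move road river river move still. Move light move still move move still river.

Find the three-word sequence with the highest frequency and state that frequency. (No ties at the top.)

"move still move", 3 times

Trigram frequencies (highest first):
  move still move: 3
  move river move: 2
  river move still: 2
  still move light: 2
  move move light: 1
  move light still: 1
  … (19 more, each ≤ 1)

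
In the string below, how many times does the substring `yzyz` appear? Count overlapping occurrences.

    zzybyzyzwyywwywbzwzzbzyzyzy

2

Sliding a length-4 window over the 27 characters (24 positions):
  position 5–8: yzyz
  position 23–26: yzyz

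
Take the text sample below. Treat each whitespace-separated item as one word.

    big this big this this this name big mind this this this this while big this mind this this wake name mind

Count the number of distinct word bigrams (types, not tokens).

13

22 tokens → 21 bigram windows in total.
Repeated bigrams (each contributes count−1 duplicates):
  this this: 6
  big this: 3
  mind this: 2
8 duplicate windows → 21 − 8 = 13 distinct.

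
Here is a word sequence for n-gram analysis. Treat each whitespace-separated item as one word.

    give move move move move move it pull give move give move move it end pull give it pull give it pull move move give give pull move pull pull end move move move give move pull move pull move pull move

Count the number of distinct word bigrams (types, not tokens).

16

42 tokens → 41 bigram windows in total.
Repeated bigrams (each contributes count−1 duplicates):
  move move: 8
  pull move: 5
  give move: 4
  move pull: 4
  it pull: 3
  move give: 3
  pull give: 3
  give it: 2
  … (1 more repeated)
25 duplicate windows → 41 − 25 = 16 distinct.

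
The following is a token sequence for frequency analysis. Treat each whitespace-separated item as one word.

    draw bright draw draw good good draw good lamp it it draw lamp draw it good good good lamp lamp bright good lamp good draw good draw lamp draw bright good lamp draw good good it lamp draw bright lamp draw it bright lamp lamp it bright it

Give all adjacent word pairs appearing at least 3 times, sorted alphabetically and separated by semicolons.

draw bright; draw good; good draw; good good; good lamp; lamp draw

Bigram counts meeting the condition (at least 3 times):
  draw bright: 3
  draw good: 4
  good draw: 3
  good good: 4
  good lamp: 4
  lamp draw: 5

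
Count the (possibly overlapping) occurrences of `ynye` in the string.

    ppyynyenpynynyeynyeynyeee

4

Sliding a length-4 window over the 25 characters (22 positions):
  position 4–7: ynye
  position 12–15: ynye
  position 16–19: ynye
  position 20–23: ynye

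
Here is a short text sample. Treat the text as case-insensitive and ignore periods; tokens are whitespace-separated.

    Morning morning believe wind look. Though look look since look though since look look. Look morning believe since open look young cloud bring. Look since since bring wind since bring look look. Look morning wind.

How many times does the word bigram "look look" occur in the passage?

5

Scanning the 34 overlapping bigram windows for "look look":
  position 7–8: look look
  position 13–14: look look
  position 14–15: look look
  position 31–32: look look
  position 32–33: look look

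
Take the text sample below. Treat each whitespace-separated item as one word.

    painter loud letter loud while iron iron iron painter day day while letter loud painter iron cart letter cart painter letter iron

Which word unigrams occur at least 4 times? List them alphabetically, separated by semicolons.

iron; letter; painter

Unigram counts meeting the condition (at least 4 times):
  iron: 5
  letter: 4
  painter: 4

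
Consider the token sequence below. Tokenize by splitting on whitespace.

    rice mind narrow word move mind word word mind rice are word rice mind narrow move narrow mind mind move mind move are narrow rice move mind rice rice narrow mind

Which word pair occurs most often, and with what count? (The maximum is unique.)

"move mind", 3 times

Bigram frequencies (highest first):
  move mind: 3
  rice mind: 2
  mind narrow: 2
  mind rice: 2
  narrow mind: 2
  mind move: 2
  … (17 more, each ≤ 1)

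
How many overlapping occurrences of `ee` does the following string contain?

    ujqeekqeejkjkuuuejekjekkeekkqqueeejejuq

Sliding a length-2 window over the 39 characters (38 positions):
  position 4–5: ee
  position 8–9: ee
  position 25–26: ee
  position 32–33: ee
  position 33–34: ee

5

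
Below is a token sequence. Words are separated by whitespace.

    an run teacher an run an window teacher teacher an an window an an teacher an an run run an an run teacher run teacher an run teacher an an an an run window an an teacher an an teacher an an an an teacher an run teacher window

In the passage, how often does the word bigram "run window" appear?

Scanning the 48 overlapping bigram windows for "run window":
  position 33–34: run window

1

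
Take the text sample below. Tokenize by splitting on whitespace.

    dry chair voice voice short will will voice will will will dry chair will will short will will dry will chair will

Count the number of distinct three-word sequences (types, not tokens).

22 tokens → 20 trigram windows in total.
Repeated trigrams (each contributes count−1 duplicates):
  short will will: 2
  will will dry: 2
2 duplicate windows → 20 − 2 = 18 distinct.

18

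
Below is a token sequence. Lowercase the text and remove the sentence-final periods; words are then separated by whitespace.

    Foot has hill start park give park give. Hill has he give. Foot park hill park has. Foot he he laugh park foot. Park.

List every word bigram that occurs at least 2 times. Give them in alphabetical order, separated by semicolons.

foot park; park give

Bigram counts meeting the condition (at least 2 times):
  foot park: 2
  park give: 2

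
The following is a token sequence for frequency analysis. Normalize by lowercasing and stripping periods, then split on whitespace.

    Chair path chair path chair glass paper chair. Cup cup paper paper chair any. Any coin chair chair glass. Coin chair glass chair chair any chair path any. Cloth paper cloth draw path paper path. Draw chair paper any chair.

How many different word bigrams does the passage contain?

40 tokens → 39 bigram windows in total.
Repeated bigrams (each contributes count−1 duplicates):
  chair glass: 3
  chair path: 3
  any chair: 2
  chair any: 2
  chair chair: 2
  coin chair: 2
  paper chair: 2
  path chair: 2
10 duplicate windows → 39 − 10 = 29 distinct.

29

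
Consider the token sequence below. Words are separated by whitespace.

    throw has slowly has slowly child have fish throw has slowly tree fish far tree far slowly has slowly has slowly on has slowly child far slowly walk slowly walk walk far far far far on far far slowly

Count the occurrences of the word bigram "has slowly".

6

Scanning the 38 overlapping bigram windows for "has slowly":
  position 2–3: has slowly
  position 4–5: has slowly
  position 10–11: has slowly
  position 18–19: has slowly
  position 20–21: has slowly
  position 23–24: has slowly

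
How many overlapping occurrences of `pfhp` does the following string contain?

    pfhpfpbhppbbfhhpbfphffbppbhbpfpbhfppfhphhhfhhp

2

Sliding a length-4 window over the 46 characters (43 positions):
  position 1–4: pfhp
  position 36–39: pfhp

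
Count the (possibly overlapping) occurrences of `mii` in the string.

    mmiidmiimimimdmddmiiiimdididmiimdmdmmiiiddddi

Sliding a length-3 window over the 45 characters (43 positions):
  position 2–4: mii
  position 6–8: mii
  position 18–20: mii
  position 29–31: mii
  position 37–39: mii

5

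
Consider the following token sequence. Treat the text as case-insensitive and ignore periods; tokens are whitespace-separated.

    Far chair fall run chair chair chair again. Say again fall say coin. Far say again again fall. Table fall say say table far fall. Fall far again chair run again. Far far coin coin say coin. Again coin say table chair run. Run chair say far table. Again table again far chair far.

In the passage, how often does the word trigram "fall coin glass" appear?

0

Scanning the 52 overlapping trigram windows for "fall coin glass":
  (none found)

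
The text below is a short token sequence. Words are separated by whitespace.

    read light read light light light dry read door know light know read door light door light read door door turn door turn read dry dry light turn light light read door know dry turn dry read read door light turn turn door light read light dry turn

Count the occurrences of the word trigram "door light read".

Scanning the 46 overlapping trigram windows for "door light read":
  position 16–18: door light read
  position 43–45: door light read

2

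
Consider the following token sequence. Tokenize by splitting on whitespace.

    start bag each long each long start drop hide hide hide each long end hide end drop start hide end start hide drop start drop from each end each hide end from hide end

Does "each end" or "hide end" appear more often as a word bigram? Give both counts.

"hide end" (4 vs 1)

"each end": 1 occurrence
"hide end": 4 occurrences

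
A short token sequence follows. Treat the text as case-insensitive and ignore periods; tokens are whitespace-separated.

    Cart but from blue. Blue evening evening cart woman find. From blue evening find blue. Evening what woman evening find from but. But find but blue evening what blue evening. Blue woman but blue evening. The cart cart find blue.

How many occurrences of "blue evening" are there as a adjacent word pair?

6

Scanning the 39 overlapping bigram windows for "blue evening":
  position 5–6: blue evening
  position 12–13: blue evening
  position 15–16: blue evening
  position 26–27: blue evening
  position 29–30: blue evening
  position 34–35: blue evening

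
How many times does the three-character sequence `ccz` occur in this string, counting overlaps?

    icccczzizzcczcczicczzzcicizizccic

4

Sliding a length-3 window over the 33 characters (31 positions):
  position 4–6: ccz
  position 11–13: ccz
  position 14–16: ccz
  position 18–20: ccz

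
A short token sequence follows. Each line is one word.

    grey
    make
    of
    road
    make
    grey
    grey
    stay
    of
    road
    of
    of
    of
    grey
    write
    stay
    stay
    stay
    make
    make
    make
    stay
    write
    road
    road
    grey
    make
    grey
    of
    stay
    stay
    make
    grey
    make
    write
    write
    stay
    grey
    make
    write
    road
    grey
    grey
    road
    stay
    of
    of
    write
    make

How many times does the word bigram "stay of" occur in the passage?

Scanning the 48 overlapping bigram windows for "stay of":
  position 8–9: stay of
  position 45–46: stay of

2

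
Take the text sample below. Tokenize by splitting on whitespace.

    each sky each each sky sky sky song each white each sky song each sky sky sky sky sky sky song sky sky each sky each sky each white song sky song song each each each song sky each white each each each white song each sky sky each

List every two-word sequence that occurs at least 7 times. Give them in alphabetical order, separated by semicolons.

each sky; sky sky

Bigram counts meeting the condition (at least 7 times):
  each sky: 7
  sky sky: 9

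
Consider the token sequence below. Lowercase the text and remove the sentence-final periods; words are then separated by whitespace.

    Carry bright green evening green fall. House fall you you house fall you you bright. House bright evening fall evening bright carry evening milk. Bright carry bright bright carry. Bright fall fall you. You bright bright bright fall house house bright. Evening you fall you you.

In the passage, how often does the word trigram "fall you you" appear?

4

Scanning the 44 overlapping trigram windows for "fall you you":
  position 8–10: fall you you
  position 12–14: fall you you
  position 32–34: fall you you
  position 44–46: fall you you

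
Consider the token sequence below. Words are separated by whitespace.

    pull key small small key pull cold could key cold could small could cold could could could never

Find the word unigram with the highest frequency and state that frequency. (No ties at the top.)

Unigram frequencies (highest first):
  could: 6
  key: 3
  small: 3
  cold: 3
  pull: 2
  never: 1

"could", 6 times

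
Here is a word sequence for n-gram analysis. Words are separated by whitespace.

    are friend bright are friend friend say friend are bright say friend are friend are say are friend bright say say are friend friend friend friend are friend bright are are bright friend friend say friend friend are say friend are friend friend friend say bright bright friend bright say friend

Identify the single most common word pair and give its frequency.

Bigram frequencies (highest first):
  friend friend: 8
  are friend: 7
  friend are: 6
  say friend: 5
  friend bright: 4
  friend say: 3
  … (10 more, each ≤ 3)

"friend friend", 8 times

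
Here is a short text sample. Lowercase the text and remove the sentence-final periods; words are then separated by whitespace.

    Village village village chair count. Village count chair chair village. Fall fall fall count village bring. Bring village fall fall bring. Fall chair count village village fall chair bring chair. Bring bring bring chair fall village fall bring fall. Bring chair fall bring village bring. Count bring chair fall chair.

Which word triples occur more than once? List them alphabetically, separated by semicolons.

Trigram counts meeting the condition (more than once):
  bring chair fall: 3
  chair count village: 2
  fall bring fall: 2
  village fall fall: 2

bring chair fall; chair count village; fall bring fall; village fall fall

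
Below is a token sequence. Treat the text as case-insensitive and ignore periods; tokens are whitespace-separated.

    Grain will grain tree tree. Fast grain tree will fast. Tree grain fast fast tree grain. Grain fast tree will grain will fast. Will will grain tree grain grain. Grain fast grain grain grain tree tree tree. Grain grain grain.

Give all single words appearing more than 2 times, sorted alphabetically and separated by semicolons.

fast; grain; tree; will

Unigram counts meeting the condition (more than 2 times):
  fast: 7
  grain: 17
  tree: 10
  will: 6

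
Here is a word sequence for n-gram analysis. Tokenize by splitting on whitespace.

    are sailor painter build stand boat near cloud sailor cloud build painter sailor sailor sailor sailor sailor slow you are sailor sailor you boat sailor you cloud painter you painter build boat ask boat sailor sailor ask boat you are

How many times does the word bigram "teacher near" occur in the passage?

Scanning the 39 overlapping bigram windows for "teacher near":
  (none found)

0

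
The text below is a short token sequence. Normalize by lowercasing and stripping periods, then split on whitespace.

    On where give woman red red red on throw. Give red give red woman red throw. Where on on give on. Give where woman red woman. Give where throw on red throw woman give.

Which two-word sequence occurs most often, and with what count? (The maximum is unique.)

Bigram frequencies (highest first):
  woman red: 3
  red red: 2
  give red: 2
  red woman: 2
  red throw: 2
  on give: 2
  … (18 more, each ≤ 2)

"woman red", 3 times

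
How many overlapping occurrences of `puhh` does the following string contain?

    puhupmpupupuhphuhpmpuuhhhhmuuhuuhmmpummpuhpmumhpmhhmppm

0

Sliding a length-4 window over the 55 characters (52 positions):
  (no match at any position)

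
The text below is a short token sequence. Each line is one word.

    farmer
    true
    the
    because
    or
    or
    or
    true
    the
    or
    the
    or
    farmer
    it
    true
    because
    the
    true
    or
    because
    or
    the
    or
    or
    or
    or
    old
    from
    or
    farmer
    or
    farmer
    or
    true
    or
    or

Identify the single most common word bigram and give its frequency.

Bigram frequencies (highest first):
  or or: 6
  the or: 3
  or farmer: 3
  true the: 2
  because or: 2
  or true: 2
  … (14 more, each ≤ 2)

"or or", 6 times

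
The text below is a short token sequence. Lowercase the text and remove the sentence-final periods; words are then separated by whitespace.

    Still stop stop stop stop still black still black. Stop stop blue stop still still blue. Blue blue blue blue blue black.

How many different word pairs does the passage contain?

22 tokens → 21 bigram windows in total.
Repeated bigrams (each contributes count−1 duplicates):
  blue blue: 5
  stop stop: 4
  still black: 2
  stop still: 2
9 duplicate windows → 21 − 9 = 12 distinct.

12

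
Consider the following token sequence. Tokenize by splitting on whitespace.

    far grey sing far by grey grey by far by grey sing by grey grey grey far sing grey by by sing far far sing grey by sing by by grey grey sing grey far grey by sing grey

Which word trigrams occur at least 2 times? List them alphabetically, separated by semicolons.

Trigram counts meeting the condition (at least 2 times):
  by grey grey: 3
  far by grey: 2
  far sing grey: 2
  grey by sing: 2
  sing grey by: 2

by grey grey; far by grey; far sing grey; grey by sing; sing grey by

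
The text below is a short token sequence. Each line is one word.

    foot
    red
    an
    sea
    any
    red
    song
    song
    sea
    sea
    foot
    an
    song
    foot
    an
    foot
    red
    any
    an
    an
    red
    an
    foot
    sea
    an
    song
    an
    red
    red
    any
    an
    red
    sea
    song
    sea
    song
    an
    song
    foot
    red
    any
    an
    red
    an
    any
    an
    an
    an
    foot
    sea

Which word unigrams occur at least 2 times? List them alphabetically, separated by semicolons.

an; any; foot; red; sea; song

Unigram counts meeting the condition (at least 2 times):
  an: 15
  any: 5
  foot: 7
  red: 9
  sea: 7
  song: 7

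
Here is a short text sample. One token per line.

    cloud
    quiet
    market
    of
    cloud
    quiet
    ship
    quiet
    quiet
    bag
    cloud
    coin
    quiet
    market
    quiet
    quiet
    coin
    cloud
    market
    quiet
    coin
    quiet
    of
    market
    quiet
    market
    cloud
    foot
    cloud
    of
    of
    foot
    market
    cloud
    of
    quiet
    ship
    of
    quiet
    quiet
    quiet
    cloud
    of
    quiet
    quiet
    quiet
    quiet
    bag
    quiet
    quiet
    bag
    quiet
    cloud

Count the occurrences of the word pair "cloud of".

Scanning the 52 overlapping bigram windows for "cloud of":
  position 29–30: cloud of
  position 34–35: cloud of
  position 42–43: cloud of

3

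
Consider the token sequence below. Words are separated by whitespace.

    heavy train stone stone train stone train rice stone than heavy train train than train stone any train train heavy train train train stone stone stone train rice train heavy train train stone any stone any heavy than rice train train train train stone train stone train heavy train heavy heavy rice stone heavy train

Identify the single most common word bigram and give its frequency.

Bigram frequencies (highest first):
  train train: 8
  train stone: 7
  heavy train: 6
  stone train: 5
  train heavy: 4
  stone stone: 3
  … (16 more, each ≤ 3)

"train train", 8 times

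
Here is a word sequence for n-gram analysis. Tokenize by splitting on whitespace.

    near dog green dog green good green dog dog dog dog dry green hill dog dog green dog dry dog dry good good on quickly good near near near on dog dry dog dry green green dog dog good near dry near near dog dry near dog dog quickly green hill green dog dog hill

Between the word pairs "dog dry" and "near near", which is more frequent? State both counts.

"dog dry": 6 occurrences
"near near": 3 occurrences

"dog dry" (6 vs 3)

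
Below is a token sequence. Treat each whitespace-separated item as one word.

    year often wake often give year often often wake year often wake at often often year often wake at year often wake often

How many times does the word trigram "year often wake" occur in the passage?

Scanning the 21 overlapping trigram windows for "year often wake":
  position 1–3: year often wake
  position 10–12: year often wake
  position 16–18: year often wake
  position 20–22: year often wake

4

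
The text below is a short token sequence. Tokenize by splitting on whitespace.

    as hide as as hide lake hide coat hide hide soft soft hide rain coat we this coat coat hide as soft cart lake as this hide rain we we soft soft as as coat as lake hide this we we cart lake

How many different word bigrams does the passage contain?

33

43 tokens → 42 bigram windows in total.
Repeated bigrams (each contributes count−1 duplicates):
  as as: 2
  as hide: 2
  cart lake: 2
  coat hide: 2
  hide as: 2
  hide rain: 2
  lake hide: 2
  soft soft: 2
  … (1 more repeated)
9 duplicate windows → 42 − 9 = 33 distinct.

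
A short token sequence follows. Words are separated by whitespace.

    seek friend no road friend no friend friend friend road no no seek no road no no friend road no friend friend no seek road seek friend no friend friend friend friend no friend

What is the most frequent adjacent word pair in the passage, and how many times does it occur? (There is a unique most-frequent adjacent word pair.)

Bigram frequencies (highest first):
  friend friend: 6
  friend no: 5
  no friend: 5
  road no: 3
  seek friend: 2
  no road: 2
  … (7 more, each ≤ 2)

"friend friend", 6 times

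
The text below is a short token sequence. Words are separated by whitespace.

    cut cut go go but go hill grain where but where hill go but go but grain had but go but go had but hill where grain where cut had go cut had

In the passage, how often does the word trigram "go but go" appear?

3

Scanning the 31 overlapping trigram windows for "go but go":
  position 4–6: go but go
  position 13–15: go but go
  position 20–22: go but go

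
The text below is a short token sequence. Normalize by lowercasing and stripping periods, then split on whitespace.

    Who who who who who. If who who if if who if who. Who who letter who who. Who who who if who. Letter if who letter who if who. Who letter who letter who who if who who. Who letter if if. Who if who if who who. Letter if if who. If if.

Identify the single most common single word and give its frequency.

"who", 32 times

Unigram frequencies (highest first):
  who: 32
  if: 16
  letter: 7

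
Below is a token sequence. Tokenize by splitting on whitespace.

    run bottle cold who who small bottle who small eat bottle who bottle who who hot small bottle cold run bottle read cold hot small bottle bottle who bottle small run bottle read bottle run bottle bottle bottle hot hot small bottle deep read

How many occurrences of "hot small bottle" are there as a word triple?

3

Scanning the 42 overlapping trigram windows for "hot small bottle":
  position 16–18: hot small bottle
  position 24–26: hot small bottle
  position 40–42: hot small bottle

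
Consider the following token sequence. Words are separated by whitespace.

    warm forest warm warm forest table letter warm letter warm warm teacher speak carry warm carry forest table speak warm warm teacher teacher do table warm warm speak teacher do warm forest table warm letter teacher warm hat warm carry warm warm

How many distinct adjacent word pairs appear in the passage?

26

42 tokens → 41 bigram windows in total.
Repeated bigrams (each contributes count−1 duplicates):
  warm warm: 5
  forest table: 3
  warm forest: 3
  carry warm: 2
  letter warm: 2
  table warm: 2
  teacher do: 2
  warm carry: 2
  … (2 more repeated)
15 duplicate windows → 41 − 15 = 26 distinct.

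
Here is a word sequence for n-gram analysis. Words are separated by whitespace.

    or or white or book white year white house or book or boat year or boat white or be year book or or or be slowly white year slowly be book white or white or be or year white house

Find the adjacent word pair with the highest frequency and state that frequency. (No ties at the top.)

"white or", 4 times

Bigram frequencies (highest first):
  white or: 4
  or or: 3
  or be: 3
  or white: 2
  or book: 2
  book white: 2
  … (18 more, each ≤ 2)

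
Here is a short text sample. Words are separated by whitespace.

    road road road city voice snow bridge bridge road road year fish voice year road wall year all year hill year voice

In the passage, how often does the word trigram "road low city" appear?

Scanning the 20 overlapping trigram windows for "road low city":
  (none found)

0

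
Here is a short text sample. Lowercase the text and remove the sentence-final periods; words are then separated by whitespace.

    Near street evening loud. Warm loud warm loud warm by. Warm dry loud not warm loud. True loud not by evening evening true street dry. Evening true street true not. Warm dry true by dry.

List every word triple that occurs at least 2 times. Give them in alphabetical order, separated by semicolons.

Trigram counts meeting the condition (at least 2 times):
  evening true street: 2
  loud warm loud: 2
  warm loud warm: 2

evening true street; loud warm loud; warm loud warm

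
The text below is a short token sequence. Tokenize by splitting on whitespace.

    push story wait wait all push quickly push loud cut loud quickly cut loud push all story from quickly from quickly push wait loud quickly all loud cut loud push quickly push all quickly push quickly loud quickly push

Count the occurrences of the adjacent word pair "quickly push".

5

Scanning the 38 overlapping bigram windows for "quickly push":
  position 7–8: quickly push
  position 21–22: quickly push
  position 31–32: quickly push
  position 34–35: quickly push
  position 38–39: quickly push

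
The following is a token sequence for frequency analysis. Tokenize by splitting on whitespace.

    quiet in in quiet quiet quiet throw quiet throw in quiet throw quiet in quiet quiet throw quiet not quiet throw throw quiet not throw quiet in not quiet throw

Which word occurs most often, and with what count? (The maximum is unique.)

"quiet", 14 times

Unigram frequencies (highest first):
  quiet: 14
  throw: 8
  in: 5
  not: 3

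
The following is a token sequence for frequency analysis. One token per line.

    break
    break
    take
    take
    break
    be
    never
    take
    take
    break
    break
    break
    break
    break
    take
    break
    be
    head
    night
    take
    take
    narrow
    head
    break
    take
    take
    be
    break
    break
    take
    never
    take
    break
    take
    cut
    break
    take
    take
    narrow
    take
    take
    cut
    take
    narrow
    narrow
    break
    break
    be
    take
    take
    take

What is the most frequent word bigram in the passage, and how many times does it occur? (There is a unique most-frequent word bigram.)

Bigram frequencies (highest first):
  take take: 8
  break break: 7
  break take: 6
  take break: 4
  break be: 3
  take narrow: 3
  … (17 more, each ≤ 2)

"take take", 8 times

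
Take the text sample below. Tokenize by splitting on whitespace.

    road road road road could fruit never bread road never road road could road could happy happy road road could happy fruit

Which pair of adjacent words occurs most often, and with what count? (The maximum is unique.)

Bigram frequencies (highest first):
  road road: 5
  road could: 4
  could happy: 2
  could fruit: 1
  fruit never: 1
  never bread: 1
  … (7 more, each ≤ 1)

"road road", 5 times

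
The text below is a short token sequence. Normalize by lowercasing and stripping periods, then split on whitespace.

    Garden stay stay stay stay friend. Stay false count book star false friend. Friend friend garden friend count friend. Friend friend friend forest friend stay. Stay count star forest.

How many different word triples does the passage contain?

29 tokens → 27 trigram windows in total.
Repeated trigrams (each contributes count−1 duplicates):
  friend friend friend: 3
  stay stay stay: 2
3 duplicate windows → 27 − 3 = 24 distinct.

24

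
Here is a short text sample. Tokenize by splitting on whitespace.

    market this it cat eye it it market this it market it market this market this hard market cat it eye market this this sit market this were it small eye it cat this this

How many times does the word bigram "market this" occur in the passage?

6

Scanning the 34 overlapping bigram windows for "market this":
  position 1–2: market this
  position 8–9: market this
  position 13–14: market this
  position 15–16: market this
  position 22–23: market this
  position 26–27: market this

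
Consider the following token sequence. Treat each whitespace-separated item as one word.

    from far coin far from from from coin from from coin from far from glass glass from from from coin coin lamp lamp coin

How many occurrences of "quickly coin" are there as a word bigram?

0

Scanning the 23 overlapping bigram windows for "quickly coin":
  (none found)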